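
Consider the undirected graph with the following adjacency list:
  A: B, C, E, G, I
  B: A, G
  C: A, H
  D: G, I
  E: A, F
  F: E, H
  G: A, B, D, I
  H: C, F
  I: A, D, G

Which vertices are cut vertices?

A

Removing A increases the component count from 1 to 2, so A is a cut vertex.
By contrast removing E leaves 1 component; it is not a cut vertex. No other vertex is a cut vertex either.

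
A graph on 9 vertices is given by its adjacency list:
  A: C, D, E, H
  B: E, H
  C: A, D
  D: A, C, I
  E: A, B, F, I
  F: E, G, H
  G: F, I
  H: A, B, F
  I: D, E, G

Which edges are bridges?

none

The edges on the cycle H-F-E-I-D-C-A-H are not bridges since each lies on that cycle.
Every edge lies on some cycle, so there are no bridges.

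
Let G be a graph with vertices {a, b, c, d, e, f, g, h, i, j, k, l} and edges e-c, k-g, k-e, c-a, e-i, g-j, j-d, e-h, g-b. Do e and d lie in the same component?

Yes

From e we can reach a, b, c, d, e, g, h, i, j, k, which includes d.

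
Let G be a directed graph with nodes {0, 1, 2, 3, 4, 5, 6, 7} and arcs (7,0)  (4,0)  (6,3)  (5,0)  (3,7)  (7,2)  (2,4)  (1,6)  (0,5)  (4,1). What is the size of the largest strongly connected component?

6

{1, 2, 3, 4, 6, 7} are all mutually reachable — one SCC of size 6.
{0, 5} are all mutually reachable — one SCC of size 2.
The largest has 6 vertices.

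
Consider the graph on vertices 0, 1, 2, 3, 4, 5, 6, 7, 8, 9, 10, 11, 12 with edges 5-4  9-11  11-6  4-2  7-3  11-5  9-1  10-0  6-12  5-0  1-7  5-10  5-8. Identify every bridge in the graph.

The edges on the cycle 5-10-0-5 are not bridges since each lies on that cycle.
But removing 9-1 disconnects 9 from 1; removing 11-9 disconnects 11 from 9; removing 11-6 disconnects 11 from 6; removing 11-5 disconnects 11 from 5 — these are bridges.
In total 10 edges are bridges.

1-7, 1-9, 11-5, 11-6, 11-9, 12-6, 2-4, 3-7, 4-5, 5-8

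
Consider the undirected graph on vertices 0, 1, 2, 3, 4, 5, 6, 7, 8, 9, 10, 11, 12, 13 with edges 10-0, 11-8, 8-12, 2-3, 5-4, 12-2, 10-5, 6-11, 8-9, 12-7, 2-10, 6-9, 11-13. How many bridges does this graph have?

9

The edges on the cycle 6-11-8-9-6 are not bridges since each lies on that cycle.
But removing 7-12 disconnects 7 from 12; removing 5-10 disconnects 5 from 10; removing 12-2 disconnects 12 from 2; removing 8-12 disconnects 8 from 12 — these are bridges.
In total 9 edges are bridges.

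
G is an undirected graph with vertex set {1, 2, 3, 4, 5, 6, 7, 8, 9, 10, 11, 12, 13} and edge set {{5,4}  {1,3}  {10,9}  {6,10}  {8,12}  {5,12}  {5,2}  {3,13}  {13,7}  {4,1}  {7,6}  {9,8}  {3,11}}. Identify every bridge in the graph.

11-3, 2-5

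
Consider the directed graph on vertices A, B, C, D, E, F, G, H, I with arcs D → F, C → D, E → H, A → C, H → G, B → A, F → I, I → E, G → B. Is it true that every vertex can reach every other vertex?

From F we can reach every vertex (A, B, C, D, E, F, G, H, I), and every vertex can reach F (A, B, C, D, E, F, G, H, I). So the whole graph is one strongly connected component.

Yes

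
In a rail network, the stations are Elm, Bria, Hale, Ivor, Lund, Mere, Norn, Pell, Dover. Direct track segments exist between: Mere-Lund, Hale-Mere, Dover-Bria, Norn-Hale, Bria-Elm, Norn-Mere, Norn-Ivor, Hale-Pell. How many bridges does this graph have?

5

The edges on the cycle Norn-Hale-Mere-Norn are not bridges since each lies on that cycle.
But removing Hale-Pell disconnects Hale from Pell; removing Dover-Bria disconnects Dover from Bria; removing Ivor-Norn disconnects Ivor from Norn; removing Elm-Bria disconnects Elm from Bria — these are bridges.
In total 5 edges are bridges.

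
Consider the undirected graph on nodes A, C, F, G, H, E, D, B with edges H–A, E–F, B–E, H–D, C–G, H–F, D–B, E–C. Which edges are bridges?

The edges on the cycle H-D-B-E-F-H are not bridges since each lies on that cycle.
But removing H–A disconnects H from A; removing E–C disconnects E from C; removing C–G disconnects C from G — these are bridges.

A-H, C-E, C-G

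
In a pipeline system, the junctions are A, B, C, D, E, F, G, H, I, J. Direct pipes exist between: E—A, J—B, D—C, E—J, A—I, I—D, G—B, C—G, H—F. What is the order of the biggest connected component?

Starting from F we can reach F, H. That is one component of size 2.
Starting from A we can reach A, B, C, D, E, G, I, J. That is one component of size 8.
The largest has 8 vertices.

8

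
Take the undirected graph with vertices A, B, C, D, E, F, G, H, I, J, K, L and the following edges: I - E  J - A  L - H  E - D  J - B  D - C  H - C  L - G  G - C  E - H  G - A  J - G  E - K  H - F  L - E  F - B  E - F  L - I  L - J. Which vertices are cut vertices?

E

Removing E increases the component count from 1 to 2, so E is a cut vertex.
By contrast removing F leaves 1 component; it is not a cut vertex. No other vertex is a cut vertex either.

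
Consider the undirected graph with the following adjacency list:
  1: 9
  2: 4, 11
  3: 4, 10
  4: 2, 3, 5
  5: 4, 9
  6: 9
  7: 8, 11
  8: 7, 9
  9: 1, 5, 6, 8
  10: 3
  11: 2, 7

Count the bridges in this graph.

4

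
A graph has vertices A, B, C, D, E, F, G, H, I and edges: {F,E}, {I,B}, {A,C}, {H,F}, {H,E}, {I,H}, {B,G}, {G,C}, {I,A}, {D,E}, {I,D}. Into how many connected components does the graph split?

Starting from A we can reach A, B, C, D, E, F, G, H, I. That is one component of size 9.
Total: 1 component.

1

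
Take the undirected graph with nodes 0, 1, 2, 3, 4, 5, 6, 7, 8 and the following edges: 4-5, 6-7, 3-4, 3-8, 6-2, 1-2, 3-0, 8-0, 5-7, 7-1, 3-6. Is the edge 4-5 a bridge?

After removing 4-5, the path 4-3-6-7-5 still connects them, so the edge is not a bridge.

No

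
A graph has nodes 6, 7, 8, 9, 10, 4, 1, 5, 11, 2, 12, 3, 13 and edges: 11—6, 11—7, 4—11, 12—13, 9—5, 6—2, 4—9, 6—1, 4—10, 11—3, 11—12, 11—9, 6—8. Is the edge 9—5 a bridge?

Removing 9—5 leaves no path between 9 and 5: the component count goes from 1 to 2. So it is a bridge.

Yes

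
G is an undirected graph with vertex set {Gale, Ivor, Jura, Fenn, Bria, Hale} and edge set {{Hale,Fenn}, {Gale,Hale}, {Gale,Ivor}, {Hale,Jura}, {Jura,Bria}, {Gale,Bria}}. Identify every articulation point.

Removing Gale increases the component count from 1 to 2, so Gale is a cut vertex.
Removing Hale increases the component count from 1 to 2, so Hale is a cut vertex.
By contrast removing Fenn leaves 1 component; it is not a cut vertex. No other vertex is a cut vertex either.

Gale, Hale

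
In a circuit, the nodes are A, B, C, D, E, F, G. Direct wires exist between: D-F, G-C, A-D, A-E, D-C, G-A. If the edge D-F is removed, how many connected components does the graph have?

Before removal there are 2 components.
D-F is a bridge — removing it separates D's side from F's side.
After removal: 3 components.

3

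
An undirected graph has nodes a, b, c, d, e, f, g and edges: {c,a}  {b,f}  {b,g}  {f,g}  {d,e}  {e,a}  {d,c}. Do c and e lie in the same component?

From c we can reach a, c, d, e, which includes e.

Yes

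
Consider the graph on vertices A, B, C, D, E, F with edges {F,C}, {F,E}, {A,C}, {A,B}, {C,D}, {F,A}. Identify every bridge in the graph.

A-B, C-D, E-F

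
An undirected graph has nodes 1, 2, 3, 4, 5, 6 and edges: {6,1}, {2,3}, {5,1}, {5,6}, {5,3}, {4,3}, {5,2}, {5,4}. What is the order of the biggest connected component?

6

Starting from 1 we can reach 1, 2, 3, 4, 5, 6. That is one component of size 6.
The largest has 6 vertices.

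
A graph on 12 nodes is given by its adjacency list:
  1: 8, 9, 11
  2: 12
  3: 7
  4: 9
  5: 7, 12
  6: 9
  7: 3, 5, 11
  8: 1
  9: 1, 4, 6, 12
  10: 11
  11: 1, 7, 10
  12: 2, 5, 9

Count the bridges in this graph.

The edges on the cycle 5-7-11-1-9-12-5 are not bridges since each lies on that cycle.
But removing 10-11 disconnects 10 from 11; removing 2-12 disconnects 2 from 12; removing 8-1 disconnects 8 from 1; removing 6-9 disconnects 6 from 9 — these are bridges.
In total 6 edges are bridges.

6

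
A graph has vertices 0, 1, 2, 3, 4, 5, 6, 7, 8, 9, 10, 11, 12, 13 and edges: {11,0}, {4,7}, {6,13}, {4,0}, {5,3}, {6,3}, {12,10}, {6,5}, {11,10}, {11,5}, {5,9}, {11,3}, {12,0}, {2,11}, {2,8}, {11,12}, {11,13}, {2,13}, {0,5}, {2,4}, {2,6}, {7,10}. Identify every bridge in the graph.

The edges on the cycle 11-12-0-11 are not bridges since each lies on that cycle.
But removing 9—5 disconnects 9 from 5; removing 2—8 disconnects 2 from 8 — these are bridges.

2-8, 5-9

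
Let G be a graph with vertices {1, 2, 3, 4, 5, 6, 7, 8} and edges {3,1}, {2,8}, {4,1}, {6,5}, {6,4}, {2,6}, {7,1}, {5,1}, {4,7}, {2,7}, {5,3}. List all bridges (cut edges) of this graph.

2-8

The edges on the cycle 2-6-5-3-1-7-2 are not bridges since each lies on that cycle.
But removing 8 - 2 disconnects 8 from 2 — this is a bridge.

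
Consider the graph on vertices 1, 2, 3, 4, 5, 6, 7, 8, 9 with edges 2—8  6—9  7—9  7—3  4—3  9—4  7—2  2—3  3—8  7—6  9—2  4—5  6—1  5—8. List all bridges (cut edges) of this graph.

The edges on the cycle 7-6-9-7 are not bridges since each lies on that cycle.
But removing 6—1 disconnects 6 from 1 — this is a bridge.

1-6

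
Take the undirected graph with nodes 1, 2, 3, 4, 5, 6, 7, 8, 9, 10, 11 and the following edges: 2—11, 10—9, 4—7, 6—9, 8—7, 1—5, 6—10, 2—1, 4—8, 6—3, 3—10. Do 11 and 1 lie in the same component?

Yes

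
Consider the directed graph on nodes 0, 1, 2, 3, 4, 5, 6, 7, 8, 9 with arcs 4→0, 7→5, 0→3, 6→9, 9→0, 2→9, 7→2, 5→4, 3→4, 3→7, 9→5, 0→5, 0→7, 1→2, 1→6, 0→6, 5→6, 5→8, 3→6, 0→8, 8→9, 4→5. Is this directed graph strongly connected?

There is no directed path from 2 to 1, so the graph is not strongly connected.

No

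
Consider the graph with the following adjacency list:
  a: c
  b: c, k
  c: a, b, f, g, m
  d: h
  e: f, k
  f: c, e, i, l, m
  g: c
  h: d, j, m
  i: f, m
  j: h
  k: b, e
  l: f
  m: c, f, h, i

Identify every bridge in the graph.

The edges on the cycle f-m-c-b-k-e-f are not bridges since each lies on that cycle.
But removing g-c disconnects g from c; removing d-h disconnects d from h; removing c-a disconnects c from a; removing l-f disconnects l from f — these are bridges.
In total 6 edges are bridges.

a-c, c-g, d-h, f-l, h-j, h-m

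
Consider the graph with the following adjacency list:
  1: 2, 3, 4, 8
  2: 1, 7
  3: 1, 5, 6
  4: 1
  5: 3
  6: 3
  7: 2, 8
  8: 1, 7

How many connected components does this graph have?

Starting from 1 we can reach 1, 2, 3, 4, 5, 6, 7, 8. That is one component of size 8.
Total: 1 component.

1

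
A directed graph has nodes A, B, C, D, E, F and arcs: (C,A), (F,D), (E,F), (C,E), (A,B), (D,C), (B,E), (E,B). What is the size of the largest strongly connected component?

6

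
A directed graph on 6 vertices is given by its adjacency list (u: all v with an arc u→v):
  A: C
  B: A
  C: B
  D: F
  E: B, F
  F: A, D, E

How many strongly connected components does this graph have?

2

{A, B, C} are all mutually reachable — one SCC of size 3.
{D, E, F} are all mutually reachable — one SCC of size 3.
That gives 2 strongly connected components.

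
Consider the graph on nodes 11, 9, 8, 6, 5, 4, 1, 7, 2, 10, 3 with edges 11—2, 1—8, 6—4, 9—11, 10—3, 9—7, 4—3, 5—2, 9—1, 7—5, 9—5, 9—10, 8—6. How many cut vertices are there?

1

Removing 9 increases the component count from 1 to 2, so 9 is a cut vertex.
By contrast removing 3 leaves 1 component; it is not a cut vertex. No other vertex is a cut vertex either.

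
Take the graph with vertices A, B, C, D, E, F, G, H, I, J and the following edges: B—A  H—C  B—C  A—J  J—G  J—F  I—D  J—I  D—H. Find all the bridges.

The edges on the cycle B-A-J-I-D-H-C-B are not bridges since each lies on that cycle.
But removing F—J disconnects F from J; removing J—G disconnects J from G — these are bridges.

F-J, G-J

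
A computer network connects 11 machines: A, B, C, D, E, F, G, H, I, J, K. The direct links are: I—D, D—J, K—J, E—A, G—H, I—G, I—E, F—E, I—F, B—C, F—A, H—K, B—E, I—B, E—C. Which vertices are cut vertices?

I

Removing I increases the component count from 1 to 2, so I is a cut vertex.
By contrast removing C leaves 1 component; it is not a cut vertex. No other vertex is a cut vertex either.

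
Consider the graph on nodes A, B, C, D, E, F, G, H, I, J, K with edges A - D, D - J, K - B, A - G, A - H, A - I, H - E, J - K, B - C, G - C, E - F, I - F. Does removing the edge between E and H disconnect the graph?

After removing E - H, the path E-F-I-A-H still connects them, so the edge is not a bridge.

No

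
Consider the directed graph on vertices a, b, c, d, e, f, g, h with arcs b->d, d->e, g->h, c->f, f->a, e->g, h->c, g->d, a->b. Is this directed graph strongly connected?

From d we can reach every vertex (a, b, c, d, e, f, g, h), and every vertex can reach d (a, b, c, d, e, f, g, h). So the whole graph is one strongly connected component.

Yes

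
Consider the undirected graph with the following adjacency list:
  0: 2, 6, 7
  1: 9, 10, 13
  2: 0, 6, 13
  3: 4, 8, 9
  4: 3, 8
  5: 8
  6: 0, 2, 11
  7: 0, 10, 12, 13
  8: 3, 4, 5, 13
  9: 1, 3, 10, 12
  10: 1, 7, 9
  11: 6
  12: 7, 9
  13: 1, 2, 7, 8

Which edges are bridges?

The edges on the cycle 13-2-6-0-7-13 are not bridges since each lies on that cycle.
But removing 6-11 disconnects 6 from 11; removing 5-8 disconnects 5 from 8 — these are bridges.

11-6, 5-8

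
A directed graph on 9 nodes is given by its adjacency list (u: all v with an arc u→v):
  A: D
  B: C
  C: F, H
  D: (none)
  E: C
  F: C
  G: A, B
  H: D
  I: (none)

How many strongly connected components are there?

{C, F} are all mutually reachable — one SCC of size 2.
{G} is an SCC by itself.
{D} is an SCC by itself.
{A} is an SCC by itself.
{B} is an SCC by itself.
(and 3 more singleton SCCs)
That gives 8 strongly connected components.

8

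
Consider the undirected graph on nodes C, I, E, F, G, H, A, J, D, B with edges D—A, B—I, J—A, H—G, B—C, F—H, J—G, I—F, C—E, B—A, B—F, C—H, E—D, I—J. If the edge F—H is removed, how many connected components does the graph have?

F and H are still connected via F-B-C-H, so the component count stays at 1.

1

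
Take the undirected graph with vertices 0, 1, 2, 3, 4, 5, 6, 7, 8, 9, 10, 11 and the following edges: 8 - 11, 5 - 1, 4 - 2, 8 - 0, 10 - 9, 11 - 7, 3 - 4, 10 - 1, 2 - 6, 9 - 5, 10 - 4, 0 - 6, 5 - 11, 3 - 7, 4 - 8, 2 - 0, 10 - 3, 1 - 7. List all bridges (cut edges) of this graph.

none

The edges on the cycle 10-3-7-1-10 are not bridges since each lies on that cycle.
Every edge lies on some cycle, so there are no bridges.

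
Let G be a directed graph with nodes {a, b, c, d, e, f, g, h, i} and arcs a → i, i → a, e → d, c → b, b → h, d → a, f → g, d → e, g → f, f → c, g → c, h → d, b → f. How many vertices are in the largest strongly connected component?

4

{b, c, f, g} are all mutually reachable — one SCC of size 4.
{d, e} are all mutually reachable — one SCC of size 2.
{a, i} are all mutually reachable — one SCC of size 2.
{h} is an SCC by itself.
The largest has 4 vertices.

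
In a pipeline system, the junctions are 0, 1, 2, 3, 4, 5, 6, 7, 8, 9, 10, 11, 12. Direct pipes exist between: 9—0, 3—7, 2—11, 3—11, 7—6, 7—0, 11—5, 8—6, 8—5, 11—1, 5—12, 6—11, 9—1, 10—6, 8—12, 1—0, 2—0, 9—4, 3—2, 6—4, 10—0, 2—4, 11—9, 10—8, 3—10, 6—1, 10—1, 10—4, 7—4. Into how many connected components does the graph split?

Starting from 0 we can reach 0, 1, 2, 3, 4, 5, 6, 7, 8, 9, 10, 11, 12. That is one component of size 13.
Total: 1 component.

1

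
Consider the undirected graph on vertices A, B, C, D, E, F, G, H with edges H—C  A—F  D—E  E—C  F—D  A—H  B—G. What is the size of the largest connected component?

6

Starting from B we can reach B, G. That is one component of size 2.
Starting from A we can reach A, C, D, E, F, H. That is one component of size 6.
The largest has 6 vertices.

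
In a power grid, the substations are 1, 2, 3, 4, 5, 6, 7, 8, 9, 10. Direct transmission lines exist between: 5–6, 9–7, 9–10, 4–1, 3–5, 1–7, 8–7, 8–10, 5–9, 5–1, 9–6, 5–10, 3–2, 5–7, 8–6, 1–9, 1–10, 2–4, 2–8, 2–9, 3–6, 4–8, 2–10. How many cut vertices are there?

0

Removing 3, for instance, still leaves 1 component. No single vertex removal increases the component count — the graph has no articulation points.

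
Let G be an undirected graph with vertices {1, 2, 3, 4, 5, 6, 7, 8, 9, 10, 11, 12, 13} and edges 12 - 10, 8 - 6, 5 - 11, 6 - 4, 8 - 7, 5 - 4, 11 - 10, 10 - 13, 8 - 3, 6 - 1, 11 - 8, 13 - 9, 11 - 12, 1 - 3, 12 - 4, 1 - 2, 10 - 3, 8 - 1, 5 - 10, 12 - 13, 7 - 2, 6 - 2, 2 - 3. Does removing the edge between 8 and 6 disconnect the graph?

No

After removing 8 - 6, the path 8-1-6 still connects them, so the edge is not a bridge.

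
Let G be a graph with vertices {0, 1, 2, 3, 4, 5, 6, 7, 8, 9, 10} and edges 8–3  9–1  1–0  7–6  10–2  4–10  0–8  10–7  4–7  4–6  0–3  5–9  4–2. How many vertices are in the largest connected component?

Starting from 2 we can reach 2, 4, 6, 7, 10. That is one component of size 5.
Starting from 0 we can reach 0, 1, 3, 5, 8, 9. That is one component of size 6.
The largest has 6 vertices.

6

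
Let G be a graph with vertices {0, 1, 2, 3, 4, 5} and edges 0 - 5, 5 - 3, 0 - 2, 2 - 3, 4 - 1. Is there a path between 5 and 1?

No

The component containing 5 is {0, 2, 3, 5}, and 1 is not in it.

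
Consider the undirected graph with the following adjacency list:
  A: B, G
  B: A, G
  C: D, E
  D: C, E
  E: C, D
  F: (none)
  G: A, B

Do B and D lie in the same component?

The component containing B is {A, B, G}, and D is not in it.

No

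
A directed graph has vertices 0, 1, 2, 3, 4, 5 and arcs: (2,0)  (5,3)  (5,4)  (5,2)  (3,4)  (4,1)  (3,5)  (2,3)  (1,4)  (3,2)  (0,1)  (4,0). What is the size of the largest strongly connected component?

{2, 3, 5} are all mutually reachable — one SCC of size 3.
{0, 1, 4} are all mutually reachable — one SCC of size 3.
The largest has 3 vertices.

3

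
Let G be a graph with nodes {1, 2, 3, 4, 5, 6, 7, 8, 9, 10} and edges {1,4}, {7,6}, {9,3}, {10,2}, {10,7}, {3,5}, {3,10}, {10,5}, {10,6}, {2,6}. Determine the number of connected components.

8 is isolated — a component by itself.
Starting from 1 we can reach 1, 4. That is one component of size 2.
Starting from 2 we can reach 2, 3, 5, 6, 7, 9, 10. That is one component of size 7.
Total: 3 components.

3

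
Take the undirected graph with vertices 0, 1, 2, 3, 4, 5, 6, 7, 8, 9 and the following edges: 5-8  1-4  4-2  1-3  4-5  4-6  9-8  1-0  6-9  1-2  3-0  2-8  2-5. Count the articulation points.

Removing 1 increases the component count from 2 to 3, so 1 is a cut vertex.
By contrast removing 9 leaves 2 components; it is not a cut vertex. No other vertex is a cut vertex either.

1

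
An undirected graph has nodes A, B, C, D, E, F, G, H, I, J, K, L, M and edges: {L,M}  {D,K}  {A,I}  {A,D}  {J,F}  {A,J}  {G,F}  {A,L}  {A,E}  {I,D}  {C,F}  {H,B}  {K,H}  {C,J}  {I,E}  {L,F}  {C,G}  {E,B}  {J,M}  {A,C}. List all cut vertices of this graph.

Removing A increases the component count from 1 to 2, so A is a cut vertex.
By contrast removing C leaves 1 component; it is not a cut vertex. No other vertex is a cut vertex either.

A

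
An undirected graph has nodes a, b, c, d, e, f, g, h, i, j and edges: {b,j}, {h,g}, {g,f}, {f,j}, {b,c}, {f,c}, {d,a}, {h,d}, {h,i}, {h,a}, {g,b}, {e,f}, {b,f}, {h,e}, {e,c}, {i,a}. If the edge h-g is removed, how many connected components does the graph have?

h and g are still connected via h-e-f-g, so the component count stays at 1.

1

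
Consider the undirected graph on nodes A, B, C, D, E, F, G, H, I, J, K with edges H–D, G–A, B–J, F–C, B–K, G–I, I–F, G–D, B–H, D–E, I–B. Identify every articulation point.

B, D, F, G, I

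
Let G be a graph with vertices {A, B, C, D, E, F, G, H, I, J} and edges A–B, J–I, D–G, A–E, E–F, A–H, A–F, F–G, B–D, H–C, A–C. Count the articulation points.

1

Removing A increases the component count from 2 to 3, so A is a cut vertex.
By contrast removing D leaves 2 components; it is not a cut vertex. No other vertex is a cut vertex either.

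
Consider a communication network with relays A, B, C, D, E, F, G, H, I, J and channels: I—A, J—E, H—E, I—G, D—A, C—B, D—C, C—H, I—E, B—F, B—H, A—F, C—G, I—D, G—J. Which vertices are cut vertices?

Removing H, for instance, still leaves 1 component. No single vertex removal increases the component count — the graph has no articulation points.

none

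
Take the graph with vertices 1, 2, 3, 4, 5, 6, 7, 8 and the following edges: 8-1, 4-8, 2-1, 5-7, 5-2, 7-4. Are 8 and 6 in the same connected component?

The component containing 8 is {1, 2, 4, 5, 7, 8}, and 6 is not in it.

No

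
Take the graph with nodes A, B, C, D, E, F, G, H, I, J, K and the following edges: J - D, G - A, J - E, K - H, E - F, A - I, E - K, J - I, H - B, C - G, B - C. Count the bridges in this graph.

The edges on the cycle J-E-K-H-B-C-G-A-I-J are not bridges since each lies on that cycle.
But removing E - F disconnects E from F; removing J - D disconnects J from D — these are bridges.
That makes 2 bridges.

2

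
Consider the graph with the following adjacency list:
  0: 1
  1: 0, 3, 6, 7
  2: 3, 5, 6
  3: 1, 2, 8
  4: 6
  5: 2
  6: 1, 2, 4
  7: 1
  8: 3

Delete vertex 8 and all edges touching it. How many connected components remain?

With 8 gone, the remaining components are: {0, 1, 2, 3, 4, 5, 6, 7}.
That is 1 component.

1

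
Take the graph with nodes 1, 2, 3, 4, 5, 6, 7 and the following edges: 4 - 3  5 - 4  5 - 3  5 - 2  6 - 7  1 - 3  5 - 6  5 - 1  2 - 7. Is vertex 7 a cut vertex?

No

Deleting 7 leaves 1 component (was 1) (its neighbors 2, 6 remain connected to each other), so 7 is not a cut vertex.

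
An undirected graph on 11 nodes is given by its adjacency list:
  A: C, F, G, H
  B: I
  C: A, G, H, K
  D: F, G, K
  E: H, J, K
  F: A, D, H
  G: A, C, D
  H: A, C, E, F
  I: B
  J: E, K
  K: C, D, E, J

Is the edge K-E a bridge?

No

After removing K-E, the path K-J-E still connects them, so the edge is not a bridge.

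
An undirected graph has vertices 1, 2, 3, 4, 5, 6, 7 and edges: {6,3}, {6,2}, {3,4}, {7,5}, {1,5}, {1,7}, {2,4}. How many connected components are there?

Starting from 1 we can reach 1, 5, 7. That is one component of size 3.
Starting from 2 we can reach 2, 3, 4, 6. That is one component of size 4.
Total: 2 components.

2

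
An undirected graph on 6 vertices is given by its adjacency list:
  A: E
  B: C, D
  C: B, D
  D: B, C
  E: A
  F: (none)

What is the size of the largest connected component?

F is isolated — a component by itself.
Starting from A we can reach A, E. That is one component of size 2.
Starting from B we can reach B, C, D. That is one component of size 3.
The largest has 3 vertices.

3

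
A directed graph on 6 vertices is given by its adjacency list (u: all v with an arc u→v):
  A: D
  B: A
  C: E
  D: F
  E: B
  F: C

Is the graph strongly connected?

From F we can reach every vertex (A, B, C, D, E, F), and every vertex can reach F (A, B, C, D, E, F). So the whole graph is one strongly connected component.

Yes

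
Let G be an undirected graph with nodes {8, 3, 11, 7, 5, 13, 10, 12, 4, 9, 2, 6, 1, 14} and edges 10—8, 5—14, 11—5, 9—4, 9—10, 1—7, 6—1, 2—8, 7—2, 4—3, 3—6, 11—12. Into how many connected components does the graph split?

3

13 is isolated — a component by itself.
Starting from 5 we can reach 5, 11, 12, 14. That is one component of size 4.
Starting from 1 we can reach 1, 2, 3, 4, 6, 7, 8, 9, 10. That is one component of size 9.
Total: 3 components.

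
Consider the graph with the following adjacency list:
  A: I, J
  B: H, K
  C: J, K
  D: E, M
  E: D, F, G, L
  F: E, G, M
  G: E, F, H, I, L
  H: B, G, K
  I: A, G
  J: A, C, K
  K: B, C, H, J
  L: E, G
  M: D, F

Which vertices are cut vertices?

Removing G increases the component count from 1 to 2, so G is a cut vertex.
By contrast removing B leaves 1 component; it is not a cut vertex. No other vertex is a cut vertex either.

G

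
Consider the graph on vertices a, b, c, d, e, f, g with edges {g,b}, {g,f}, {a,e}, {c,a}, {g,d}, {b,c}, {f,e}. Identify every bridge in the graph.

d-g

The edges on the cycle g-b-c-a-e-f-g are not bridges since each lies on that cycle.
But removing d - g disconnects d from g — this is a bridge.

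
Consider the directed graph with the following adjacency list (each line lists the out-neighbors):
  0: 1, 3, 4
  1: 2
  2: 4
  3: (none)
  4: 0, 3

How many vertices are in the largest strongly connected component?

{0, 1, 2, 4} are all mutually reachable — one SCC of size 4.
{3} is an SCC by itself.
The largest has 4 vertices.

4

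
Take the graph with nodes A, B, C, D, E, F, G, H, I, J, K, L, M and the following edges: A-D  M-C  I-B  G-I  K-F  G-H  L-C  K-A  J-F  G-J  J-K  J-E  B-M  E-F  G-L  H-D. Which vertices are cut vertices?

G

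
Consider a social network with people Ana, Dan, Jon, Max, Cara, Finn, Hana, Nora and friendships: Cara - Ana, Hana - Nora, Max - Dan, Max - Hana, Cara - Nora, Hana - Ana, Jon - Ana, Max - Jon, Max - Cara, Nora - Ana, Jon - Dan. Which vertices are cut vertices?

none

Removing Dan, for instance, still leaves 2 components. No single vertex removal increases the component count — the graph has no articulation points.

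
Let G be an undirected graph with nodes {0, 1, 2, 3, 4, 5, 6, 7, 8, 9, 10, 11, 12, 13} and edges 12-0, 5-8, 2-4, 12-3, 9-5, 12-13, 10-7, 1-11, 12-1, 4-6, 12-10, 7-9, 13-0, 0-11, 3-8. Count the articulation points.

Removing 4 increases the component count from 2 to 3, so 4 is a cut vertex.
Removing 12 increases the component count from 2 to 3, so 12 is a cut vertex.
By contrast removing 13 leaves 2 components; it is not a cut vertex. No other vertex is a cut vertex either.

2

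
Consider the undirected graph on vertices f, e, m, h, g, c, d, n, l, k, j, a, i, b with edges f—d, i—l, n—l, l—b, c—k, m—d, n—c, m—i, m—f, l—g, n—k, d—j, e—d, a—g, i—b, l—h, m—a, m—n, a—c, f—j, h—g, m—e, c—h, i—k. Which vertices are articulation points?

Removing m increases the component count from 1 to 2, so m is a cut vertex.
By contrast removing f leaves 1 component; it is not a cut vertex. No other vertex is a cut vertex either.

m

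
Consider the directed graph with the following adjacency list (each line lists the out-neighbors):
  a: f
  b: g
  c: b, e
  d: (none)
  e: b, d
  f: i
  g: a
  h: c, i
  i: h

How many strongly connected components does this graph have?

2

{a, b, c, e, f, g, h, i} are all mutually reachable — one SCC of size 8.
{d} is an SCC by itself.
That gives 2 strongly connected components.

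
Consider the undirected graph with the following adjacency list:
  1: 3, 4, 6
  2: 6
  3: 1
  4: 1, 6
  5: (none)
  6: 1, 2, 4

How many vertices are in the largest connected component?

5 is isolated — a component by itself.
Starting from 1 we can reach 1, 2, 3, 4, 6. That is one component of size 5.
The largest has 5 vertices.

5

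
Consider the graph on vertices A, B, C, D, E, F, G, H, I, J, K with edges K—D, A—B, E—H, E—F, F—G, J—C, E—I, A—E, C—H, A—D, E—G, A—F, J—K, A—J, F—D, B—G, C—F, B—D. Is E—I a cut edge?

Removing E—I leaves no path between E and I: the component count goes from 1 to 2. So it is a bridge.

Yes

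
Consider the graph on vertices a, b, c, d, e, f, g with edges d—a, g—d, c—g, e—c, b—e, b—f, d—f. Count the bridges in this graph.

1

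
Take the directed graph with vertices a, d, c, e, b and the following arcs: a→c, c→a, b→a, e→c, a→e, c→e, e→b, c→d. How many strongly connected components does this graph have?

2

{a, b, c, e} are all mutually reachable — one SCC of size 4.
{d} is an SCC by itself.
That gives 2 strongly connected components.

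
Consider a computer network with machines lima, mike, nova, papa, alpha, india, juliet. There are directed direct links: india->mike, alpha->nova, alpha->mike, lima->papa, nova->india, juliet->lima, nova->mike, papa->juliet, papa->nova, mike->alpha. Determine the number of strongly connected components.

{mike, nova, alpha, india} are all mutually reachable — one SCC of size 4.
{lima, papa, juliet} are all mutually reachable — one SCC of size 3.
That gives 2 strongly connected components.

2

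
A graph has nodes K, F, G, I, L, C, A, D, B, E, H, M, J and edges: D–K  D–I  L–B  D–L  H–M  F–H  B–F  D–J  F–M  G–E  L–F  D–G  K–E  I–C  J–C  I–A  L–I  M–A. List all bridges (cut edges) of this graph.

The edges on the cycle D-K-E-G-D are not bridges since each lies on that cycle.
Every edge lies on some cycle, so there are no bridges.

none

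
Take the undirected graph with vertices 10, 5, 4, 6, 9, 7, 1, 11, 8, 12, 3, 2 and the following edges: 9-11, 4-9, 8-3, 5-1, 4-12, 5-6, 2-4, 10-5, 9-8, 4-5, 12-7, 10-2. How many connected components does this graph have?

1

Starting from 1 we can reach 1, 2, 3, 4, 5, 6, 7, 8, 9, 10, 11, 12. That is one component of size 12.
Total: 1 component.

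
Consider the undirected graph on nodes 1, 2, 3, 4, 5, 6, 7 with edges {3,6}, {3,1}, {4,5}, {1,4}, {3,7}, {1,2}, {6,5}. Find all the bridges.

The edges on the cycle 3-1-4-5-6-3 are not bridges since each lies on that cycle.
But removing 1-2 disconnects 1 from 2; removing 3-7 disconnects 3 from 7 — these are bridges.

1-2, 3-7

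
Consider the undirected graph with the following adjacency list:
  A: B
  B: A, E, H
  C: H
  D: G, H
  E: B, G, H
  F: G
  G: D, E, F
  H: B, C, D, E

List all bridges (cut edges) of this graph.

A-B, C-H, F-G

The edges on the cycle E-G-D-H-E are not bridges since each lies on that cycle.
But removing G-F disconnects G from F; removing C-H disconnects C from H; removing A-B disconnects A from B — these are bridges.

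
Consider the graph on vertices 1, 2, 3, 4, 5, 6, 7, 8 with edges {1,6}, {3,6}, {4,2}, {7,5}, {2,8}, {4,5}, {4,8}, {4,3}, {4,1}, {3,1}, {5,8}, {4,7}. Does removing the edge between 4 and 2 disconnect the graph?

No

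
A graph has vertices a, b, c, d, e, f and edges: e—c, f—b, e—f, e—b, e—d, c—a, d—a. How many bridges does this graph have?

0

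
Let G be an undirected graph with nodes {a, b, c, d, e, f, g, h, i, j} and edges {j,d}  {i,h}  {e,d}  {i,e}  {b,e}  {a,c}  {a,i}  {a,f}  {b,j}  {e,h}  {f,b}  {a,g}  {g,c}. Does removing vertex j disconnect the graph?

No

Deleting j leaves 1 component (was 1) (its neighbors b, d remain connected to each other), so j is not a cut vertex.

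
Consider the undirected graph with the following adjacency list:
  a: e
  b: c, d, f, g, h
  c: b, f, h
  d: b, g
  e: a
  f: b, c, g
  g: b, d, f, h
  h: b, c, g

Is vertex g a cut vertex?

No

Deleting g leaves 2 components (was 2), so g is not a cut vertex.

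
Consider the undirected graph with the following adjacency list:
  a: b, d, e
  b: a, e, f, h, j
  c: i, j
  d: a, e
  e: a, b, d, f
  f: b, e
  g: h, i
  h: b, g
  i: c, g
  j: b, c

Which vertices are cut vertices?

b

Removing b increases the component count from 1 to 2, so b is a cut vertex.
By contrast removing j leaves 1 component; it is not a cut vertex. No other vertex is a cut vertex either.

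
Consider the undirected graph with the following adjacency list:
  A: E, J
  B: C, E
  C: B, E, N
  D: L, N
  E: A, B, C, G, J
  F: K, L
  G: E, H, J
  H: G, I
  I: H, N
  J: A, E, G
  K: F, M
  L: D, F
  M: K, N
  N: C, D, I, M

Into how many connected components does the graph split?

1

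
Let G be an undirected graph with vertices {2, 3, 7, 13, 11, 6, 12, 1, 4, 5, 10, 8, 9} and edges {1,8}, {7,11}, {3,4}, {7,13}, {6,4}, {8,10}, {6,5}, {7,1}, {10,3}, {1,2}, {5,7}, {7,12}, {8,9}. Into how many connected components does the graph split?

Starting from 1 we can reach 1, 2, 3, 4, 5, 6, 7, 8, 9, 10, 11, 12, 13. That is one component of size 13.
Total: 1 component.

1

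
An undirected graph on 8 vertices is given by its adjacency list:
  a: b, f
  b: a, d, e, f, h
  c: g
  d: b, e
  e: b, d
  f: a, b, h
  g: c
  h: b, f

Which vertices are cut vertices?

Removing b increases the component count from 2 to 3, so b is a cut vertex.
By contrast removing h leaves 2 components; it is not a cut vertex. No other vertex is a cut vertex either.

b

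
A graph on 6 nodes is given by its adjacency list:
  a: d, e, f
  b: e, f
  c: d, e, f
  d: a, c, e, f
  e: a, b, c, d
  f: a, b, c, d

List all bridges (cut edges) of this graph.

none

The edges on the cycle e-c-f-b-e are not bridges since each lies on that cycle.
Every edge lies on some cycle, so there are no bridges.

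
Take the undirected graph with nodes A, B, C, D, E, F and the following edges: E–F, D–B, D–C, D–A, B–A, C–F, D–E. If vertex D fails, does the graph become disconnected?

Deleting D raises the number of components from 1 to 2, so D is a cut vertex.

Yes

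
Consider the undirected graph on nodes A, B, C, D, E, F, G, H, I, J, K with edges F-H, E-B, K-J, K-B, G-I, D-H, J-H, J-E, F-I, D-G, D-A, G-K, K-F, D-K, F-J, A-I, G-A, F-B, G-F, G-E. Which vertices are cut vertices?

none

Removing E, for instance, still leaves 2 components. No single vertex removal increases the component count — the graph has no articulation points.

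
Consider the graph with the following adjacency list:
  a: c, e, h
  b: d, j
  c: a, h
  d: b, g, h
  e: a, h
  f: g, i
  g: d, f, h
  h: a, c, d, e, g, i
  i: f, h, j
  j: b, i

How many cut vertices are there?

Removing h increases the component count from 1 to 2, so h is a cut vertex.
By contrast removing c leaves 1 component; it is not a cut vertex. No other vertex is a cut vertex either.

1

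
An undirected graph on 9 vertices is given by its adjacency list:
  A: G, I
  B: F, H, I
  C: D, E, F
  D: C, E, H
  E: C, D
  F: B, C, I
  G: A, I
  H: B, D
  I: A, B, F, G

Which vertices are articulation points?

I

Removing I increases the component count from 1 to 2, so I is a cut vertex.
By contrast removing B leaves 1 component; it is not a cut vertex. No other vertex is a cut vertex either.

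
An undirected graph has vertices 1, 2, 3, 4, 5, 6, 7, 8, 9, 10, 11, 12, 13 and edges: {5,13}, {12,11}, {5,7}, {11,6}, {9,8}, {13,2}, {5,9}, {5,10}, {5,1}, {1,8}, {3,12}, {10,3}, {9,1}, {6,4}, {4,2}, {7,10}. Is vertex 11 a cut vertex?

No

Deleting 11 leaves 1 component (was 1) (its neighbors 6, 12 remain connected to each other), so 11 is not a cut vertex.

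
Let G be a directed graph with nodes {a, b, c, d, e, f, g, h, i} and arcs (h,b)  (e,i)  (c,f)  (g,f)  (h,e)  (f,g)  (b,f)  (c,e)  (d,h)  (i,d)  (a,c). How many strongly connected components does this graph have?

{d, e, h, i} are all mutually reachable — one SCC of size 4.
{f, g} are all mutually reachable — one SCC of size 2.
{c} is an SCC by itself.
{b} is an SCC by itself.
{a} is an SCC by itself.
That gives 5 strongly connected components.

5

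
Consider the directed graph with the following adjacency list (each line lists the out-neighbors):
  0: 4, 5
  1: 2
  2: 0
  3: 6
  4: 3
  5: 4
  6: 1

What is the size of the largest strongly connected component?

7

{0, 1, 2, 3, 4, 5, 6} are all mutually reachable — one SCC of size 7.
The largest has 7 vertices.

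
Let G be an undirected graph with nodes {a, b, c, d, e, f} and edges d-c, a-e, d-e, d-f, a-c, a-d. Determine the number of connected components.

2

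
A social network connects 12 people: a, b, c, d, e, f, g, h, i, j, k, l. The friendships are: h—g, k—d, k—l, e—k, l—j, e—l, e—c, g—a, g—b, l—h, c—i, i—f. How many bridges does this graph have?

9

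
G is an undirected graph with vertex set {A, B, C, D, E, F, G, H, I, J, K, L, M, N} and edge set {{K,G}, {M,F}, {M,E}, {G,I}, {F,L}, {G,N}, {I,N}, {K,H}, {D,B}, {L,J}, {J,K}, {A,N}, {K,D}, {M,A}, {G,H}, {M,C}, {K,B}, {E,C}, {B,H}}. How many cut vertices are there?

1

Removing M increases the component count from 1 to 2, so M is a cut vertex.
By contrast removing D leaves 1 component; it is not a cut vertex. No other vertex is a cut vertex either.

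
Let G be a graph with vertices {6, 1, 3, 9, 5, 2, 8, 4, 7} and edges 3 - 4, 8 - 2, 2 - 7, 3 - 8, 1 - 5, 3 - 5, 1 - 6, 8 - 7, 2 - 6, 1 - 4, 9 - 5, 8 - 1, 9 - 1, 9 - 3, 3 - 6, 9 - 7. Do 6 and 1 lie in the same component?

Yes

From 6 we can reach 1, 2, 3, 4, 5, 6, 7, 8, 9, which includes 1.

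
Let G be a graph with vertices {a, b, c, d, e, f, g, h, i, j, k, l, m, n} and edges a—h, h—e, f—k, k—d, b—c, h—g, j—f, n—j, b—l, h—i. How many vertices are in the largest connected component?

5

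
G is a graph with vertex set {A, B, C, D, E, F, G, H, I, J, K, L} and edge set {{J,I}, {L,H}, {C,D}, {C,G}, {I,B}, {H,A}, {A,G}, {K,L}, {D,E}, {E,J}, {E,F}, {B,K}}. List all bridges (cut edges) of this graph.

The edges on the cycle C-D-E-J-I-B-K-L-H-A-G-C are not bridges since each lies on that cycle.
But removing E—F disconnects E from F — this is a bridge.

E-F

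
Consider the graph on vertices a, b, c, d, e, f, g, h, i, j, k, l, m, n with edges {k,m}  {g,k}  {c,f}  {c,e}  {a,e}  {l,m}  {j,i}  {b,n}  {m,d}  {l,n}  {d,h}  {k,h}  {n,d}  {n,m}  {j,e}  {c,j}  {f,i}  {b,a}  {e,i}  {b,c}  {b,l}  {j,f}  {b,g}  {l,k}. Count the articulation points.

Removing b increases the component count from 1 to 2, so b is a cut vertex.
By contrast removing a leaves 1 component; it is not a cut vertex. No other vertex is a cut vertex either.

1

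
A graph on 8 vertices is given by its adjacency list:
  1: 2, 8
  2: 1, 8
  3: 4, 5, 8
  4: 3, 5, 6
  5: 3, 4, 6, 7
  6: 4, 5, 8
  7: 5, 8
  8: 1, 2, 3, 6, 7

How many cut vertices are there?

Removing 8 increases the component count from 1 to 2, so 8 is a cut vertex.
By contrast removing 4 leaves 1 component; it is not a cut vertex. No other vertex is a cut vertex either.

1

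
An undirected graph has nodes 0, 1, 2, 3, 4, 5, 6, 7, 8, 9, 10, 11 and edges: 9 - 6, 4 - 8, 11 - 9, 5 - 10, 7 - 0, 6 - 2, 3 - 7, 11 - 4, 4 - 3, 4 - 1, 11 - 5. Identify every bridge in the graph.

0-7, 1-4, 10-5, 11-4, 11-5, 11-9, 2-6, 3-4, 3-7, 4-8, 6-9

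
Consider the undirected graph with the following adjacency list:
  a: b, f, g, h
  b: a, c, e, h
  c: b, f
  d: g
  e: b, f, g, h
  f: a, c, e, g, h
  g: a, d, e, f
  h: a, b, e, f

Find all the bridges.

d-g

The edges on the cycle h-b-e-g-f-h are not bridges since each lies on that cycle.
But removing g-d disconnects g from d — this is a bridge.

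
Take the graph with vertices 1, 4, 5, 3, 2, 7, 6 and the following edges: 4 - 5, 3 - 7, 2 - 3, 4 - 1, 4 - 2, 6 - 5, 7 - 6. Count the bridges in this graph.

The edges on the cycle 4-2-3-7-6-5-4 are not bridges since each lies on that cycle.
But removing 4 - 1 disconnects 4 from 1 — this is a bridge.

1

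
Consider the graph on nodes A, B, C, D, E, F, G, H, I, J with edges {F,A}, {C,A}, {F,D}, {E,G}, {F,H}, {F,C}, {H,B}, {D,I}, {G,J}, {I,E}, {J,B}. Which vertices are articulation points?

F

Removing F increases the component count from 1 to 2, so F is a cut vertex.
By contrast removing J leaves 1 component; it is not a cut vertex. No other vertex is a cut vertex either.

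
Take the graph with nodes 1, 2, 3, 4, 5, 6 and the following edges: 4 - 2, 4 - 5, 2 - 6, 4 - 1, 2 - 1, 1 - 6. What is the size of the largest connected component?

5

3 is isolated — a component by itself.
Starting from 1 we can reach 1, 2, 4, 5, 6. That is one component of size 5.
The largest has 5 vertices.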